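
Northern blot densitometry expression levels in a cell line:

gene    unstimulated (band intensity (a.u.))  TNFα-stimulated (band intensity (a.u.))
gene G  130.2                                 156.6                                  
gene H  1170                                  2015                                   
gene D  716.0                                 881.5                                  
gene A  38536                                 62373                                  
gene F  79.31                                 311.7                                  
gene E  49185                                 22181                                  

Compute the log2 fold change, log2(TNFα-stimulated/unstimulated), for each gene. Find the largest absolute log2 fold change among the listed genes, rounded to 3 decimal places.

1.975

log2(156.6/130.2) = 0.266  (gene G)
log2(2015/1170) = 0.784  (gene H)
log2(881.5/716.0) = 0.300  (gene D)
log2(62373/38536) = 0.695  (gene A)
log2(311.7/79.31) = 1.975  (gene F)
log2(22181/49185) = -1.149  (gene E)
The largest magnitude belongs to gene F.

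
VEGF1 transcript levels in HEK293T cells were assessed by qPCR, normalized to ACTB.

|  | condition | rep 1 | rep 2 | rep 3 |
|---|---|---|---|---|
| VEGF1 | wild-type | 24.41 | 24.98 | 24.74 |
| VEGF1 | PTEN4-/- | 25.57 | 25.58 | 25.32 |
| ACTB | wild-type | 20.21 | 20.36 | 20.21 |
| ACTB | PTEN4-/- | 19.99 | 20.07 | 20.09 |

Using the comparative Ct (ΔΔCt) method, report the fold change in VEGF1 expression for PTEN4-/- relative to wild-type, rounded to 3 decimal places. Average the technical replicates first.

0.503

Mean Ct: VEGF1 wild-type 24.710; VEGF1 PTEN4-/- 25.490; ACTB wild-type 20.260; ACTB PTEN4-/- 20.050
ΔCt(wild-type) = 24.710 − 20.260 = 4.450
ΔCt(PTEN4-/-) = 25.490 − 20.050 = 5.440
ΔΔCt = 5.440 − 4.450 = 0.990
Fold change = 2^(−0.990) = 0.5035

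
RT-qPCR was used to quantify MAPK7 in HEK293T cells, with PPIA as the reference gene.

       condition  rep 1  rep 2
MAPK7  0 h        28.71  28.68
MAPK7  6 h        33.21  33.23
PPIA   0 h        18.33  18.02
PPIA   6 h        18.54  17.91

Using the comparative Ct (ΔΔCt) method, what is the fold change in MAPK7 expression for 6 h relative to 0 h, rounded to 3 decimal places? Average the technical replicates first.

Mean Ct: MAPK7 0 h 28.695; MAPK7 6 h 33.220; PPIA 0 h 18.175; PPIA 6 h 18.225
ΔCt(0 h) = 28.695 − 18.175 = 10.520
ΔCt(6 h) = 33.220 − 18.225 = 14.995
ΔΔCt = 14.995 − 10.520 = 4.475
Fold change = 2^(−4.475) = 0.0450

0.045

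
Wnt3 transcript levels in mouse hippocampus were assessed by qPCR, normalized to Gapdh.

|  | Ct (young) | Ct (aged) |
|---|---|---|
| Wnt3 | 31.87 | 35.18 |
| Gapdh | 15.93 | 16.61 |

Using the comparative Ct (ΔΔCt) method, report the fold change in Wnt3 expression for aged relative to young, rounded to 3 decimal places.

ΔCt(young) = 31.870 − 15.930 = 15.940
ΔCt(aged) = 35.180 − 16.610 = 18.570
ΔΔCt = 18.570 − 15.940 = 2.630
Fold change = 2^(−2.630) = 0.1615

0.162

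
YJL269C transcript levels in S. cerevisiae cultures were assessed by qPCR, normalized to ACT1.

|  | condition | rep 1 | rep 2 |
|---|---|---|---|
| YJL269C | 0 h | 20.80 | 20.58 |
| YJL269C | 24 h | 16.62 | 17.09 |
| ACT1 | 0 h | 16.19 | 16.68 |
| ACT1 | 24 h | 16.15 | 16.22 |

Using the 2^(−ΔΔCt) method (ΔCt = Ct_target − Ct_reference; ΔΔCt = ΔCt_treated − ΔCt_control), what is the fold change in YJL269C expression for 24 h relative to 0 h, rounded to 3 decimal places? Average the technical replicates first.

12.000

Mean Ct: YJL269C 0 h 20.690; YJL269C 24 h 16.855; ACT1 0 h 16.435; ACT1 24 h 16.185
ΔCt(0 h) = 20.690 − 16.435 = 4.255
ΔCt(24 h) = 16.855 − 16.185 = 0.670
ΔΔCt = 0.670 − 4.255 = -3.585
Fold change = 2^(−(-3.585)) = 2^3.585 = 12.0003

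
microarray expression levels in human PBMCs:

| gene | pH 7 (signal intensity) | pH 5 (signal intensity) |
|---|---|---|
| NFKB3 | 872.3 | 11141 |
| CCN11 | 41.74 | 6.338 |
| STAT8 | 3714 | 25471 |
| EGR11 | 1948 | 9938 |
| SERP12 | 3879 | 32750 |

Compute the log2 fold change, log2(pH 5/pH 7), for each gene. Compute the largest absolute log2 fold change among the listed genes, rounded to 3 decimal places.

3.675

log2(11141/872.3) = 3.675  (NFKB3)
log2(6.338/41.74) = -2.719  (CCN11)
log2(25471/3714) = 2.778  (STAT8)
log2(9938/1948) = 2.351  (EGR11)
log2(32750/3879) = 3.078  (SERP12)
The largest magnitude belongs to NFKB3.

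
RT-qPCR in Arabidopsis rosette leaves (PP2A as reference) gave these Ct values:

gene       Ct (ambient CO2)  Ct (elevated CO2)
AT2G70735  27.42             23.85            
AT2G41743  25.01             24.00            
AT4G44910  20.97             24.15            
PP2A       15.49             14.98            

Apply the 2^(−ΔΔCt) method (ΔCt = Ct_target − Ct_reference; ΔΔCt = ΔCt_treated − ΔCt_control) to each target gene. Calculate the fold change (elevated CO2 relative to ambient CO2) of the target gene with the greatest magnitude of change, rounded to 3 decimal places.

AT2G70735: ΔΔCt = (23.85−14.98) − (27.42−15.49) = 8.87 − 11.93 = -3.06; fold change = 2^3.06 = 8.340
AT2G41743: ΔΔCt = (24.00−14.98) − (25.01−15.49) = 9.02 − 9.52 = -0.50; fold change = 2^0.50 = 1.414
AT4G44910: ΔΔCt = (24.15−14.98) − (20.97−15.49) = 9.17 − 5.48 = 3.69; fold change = 2^-3.69 = 0.077
AT4G44910 has the largest |ΔΔCt| = 3.69.

0.077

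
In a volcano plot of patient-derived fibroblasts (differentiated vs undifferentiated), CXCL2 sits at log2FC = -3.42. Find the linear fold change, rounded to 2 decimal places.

0.09

Fold change = 2^(-3.42) = 0.093
That is, CXCL2 drops to 9.3% of the undifferentiated level.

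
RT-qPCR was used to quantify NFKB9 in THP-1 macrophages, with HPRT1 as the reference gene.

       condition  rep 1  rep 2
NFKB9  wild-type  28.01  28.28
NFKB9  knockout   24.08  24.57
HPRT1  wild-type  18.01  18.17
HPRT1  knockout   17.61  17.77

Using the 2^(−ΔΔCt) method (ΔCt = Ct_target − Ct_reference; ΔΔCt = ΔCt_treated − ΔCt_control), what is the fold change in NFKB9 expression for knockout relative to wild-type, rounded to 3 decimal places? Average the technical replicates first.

10.703

Mean Ct: NFKB9 wild-type 28.145; NFKB9 knockout 24.325; HPRT1 wild-type 18.090; HPRT1 knockout 17.690
ΔCt(wild-type) = 28.145 − 18.090 = 10.055
ΔCt(knockout) = 24.325 − 17.690 = 6.635
ΔΔCt = 6.635 − 10.055 = -3.420
Fold change = 2^(−(-3.420)) = 2^3.420 = 10.7034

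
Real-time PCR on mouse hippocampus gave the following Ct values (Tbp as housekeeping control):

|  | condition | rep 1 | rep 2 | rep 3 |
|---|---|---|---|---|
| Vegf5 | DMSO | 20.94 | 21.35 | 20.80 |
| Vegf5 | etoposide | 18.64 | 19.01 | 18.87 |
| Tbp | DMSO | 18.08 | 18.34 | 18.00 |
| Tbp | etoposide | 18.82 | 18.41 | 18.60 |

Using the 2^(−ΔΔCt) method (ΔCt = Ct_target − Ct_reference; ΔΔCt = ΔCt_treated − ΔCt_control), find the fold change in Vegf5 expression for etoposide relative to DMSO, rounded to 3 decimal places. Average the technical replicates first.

Mean Ct: Vegf5 DMSO 21.030; Vegf5 etoposide 18.840; Tbp DMSO 18.140; Tbp etoposide 18.610
ΔCt(DMSO) = 21.030 − 18.140 = 2.890
ΔCt(etoposide) = 18.840 − 18.610 = 0.230
ΔΔCt = 0.230 − 2.890 = -2.660
Fold change = 2^(−(-2.660)) = 2^2.660 = 6.3203

6.320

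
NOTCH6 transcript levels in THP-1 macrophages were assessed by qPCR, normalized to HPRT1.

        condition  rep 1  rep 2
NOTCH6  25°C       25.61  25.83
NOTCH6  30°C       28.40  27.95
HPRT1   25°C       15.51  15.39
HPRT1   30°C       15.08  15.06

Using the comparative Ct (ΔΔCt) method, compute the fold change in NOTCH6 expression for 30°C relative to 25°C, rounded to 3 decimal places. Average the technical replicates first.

Mean Ct: NOTCH6 25°C 25.720; NOTCH6 30°C 28.175; HPRT1 25°C 15.450; HPRT1 30°C 15.070
ΔCt(25°C) = 25.720 − 15.450 = 10.270
ΔCt(30°C) = 28.175 − 15.070 = 13.105
ΔΔCt = 13.105 − 10.270 = 2.835
Fold change = 2^(−2.835) = 0.1401

0.140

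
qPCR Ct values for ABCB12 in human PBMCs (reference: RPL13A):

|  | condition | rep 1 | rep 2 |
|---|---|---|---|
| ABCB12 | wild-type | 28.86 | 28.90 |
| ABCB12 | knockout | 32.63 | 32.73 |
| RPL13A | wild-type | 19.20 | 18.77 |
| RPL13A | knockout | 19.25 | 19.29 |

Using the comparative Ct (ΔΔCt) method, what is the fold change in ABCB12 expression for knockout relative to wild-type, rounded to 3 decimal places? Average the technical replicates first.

Mean Ct: ABCB12 wild-type 28.880; ABCB12 knockout 32.680; RPL13A wild-type 18.985; RPL13A knockout 19.270
ΔCt(wild-type) = 28.880 − 18.985 = 9.895
ΔCt(knockout) = 32.680 − 19.270 = 13.410
ΔΔCt = 13.410 − 9.895 = 3.515
Fold change = 2^(−3.515) = 0.0875

0.087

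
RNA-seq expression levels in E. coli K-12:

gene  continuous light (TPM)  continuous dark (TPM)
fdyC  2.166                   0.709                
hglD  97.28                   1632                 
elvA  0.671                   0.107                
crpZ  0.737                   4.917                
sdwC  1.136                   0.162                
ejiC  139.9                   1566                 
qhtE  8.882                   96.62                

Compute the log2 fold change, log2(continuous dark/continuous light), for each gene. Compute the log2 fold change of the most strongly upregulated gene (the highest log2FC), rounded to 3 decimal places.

log2(0.709/2.166) = -1.611  (fdyC)
log2(1632/97.28) = 4.068  (hglD)
log2(0.107/0.671) = -2.649  (elvA)
log2(4.917/0.737) = 2.738  (crpZ)
log2(0.162/1.136) = -2.810  (sdwC)
log2(1566/139.9) = 3.485  (ejiC)
log2(96.62/8.882) = 3.443  (qhtE)
hglD is most strongly upregulated.

4.068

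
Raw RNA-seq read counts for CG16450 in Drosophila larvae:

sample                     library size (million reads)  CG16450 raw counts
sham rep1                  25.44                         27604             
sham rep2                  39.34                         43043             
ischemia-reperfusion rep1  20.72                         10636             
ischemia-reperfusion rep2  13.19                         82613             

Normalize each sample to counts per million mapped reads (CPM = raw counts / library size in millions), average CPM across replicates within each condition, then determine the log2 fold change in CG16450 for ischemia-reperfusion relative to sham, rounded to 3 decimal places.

CPM(sham rep1) = 27604 / 25.44 = 1085.0629
CPM(sham rep2) = 43043 / 39.34 = 1094.1281
CPM(ischemia-reperfusion rep1) = 10636 / 20.72 = 513.3205
CPM(ischemia-reperfusion rep2) = 82613 / 13.19 = 6263.3055
mean CPM(sham) = 1089.5955; mean CPM(ischemia-reperfusion) = 3388.3130
Fold change = 3388.3130 / 1089.5955 = 3.10970
log2(3.10970) = 1.6368

1.637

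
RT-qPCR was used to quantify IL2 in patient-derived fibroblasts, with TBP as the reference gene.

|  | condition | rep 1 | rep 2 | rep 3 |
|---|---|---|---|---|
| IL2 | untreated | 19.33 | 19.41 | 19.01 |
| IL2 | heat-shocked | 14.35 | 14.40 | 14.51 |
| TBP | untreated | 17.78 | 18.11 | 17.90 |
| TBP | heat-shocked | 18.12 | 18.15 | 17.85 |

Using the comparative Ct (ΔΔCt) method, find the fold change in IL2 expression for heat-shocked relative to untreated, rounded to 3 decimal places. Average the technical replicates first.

Mean Ct: IL2 untreated 19.250; IL2 heat-shocked 14.420; TBP untreated 17.930; TBP heat-shocked 18.040
ΔCt(untreated) = 19.250 − 17.930 = 1.320
ΔCt(heat-shocked) = 14.420 − 18.040 = -3.620
ΔΔCt = -3.620 − 1.320 = -4.940
Fold change = 2^(−(-4.940)) = 2^4.940 = 30.6965

30.696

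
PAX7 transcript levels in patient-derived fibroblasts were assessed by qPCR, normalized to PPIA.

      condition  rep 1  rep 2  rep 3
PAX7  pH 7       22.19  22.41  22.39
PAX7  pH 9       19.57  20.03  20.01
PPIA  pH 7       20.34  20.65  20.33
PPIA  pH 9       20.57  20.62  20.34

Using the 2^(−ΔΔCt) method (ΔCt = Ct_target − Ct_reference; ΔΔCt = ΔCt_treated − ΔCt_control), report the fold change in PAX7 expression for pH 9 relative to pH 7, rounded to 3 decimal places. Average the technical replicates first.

Mean Ct: PAX7 pH 7 22.330; PAX7 pH 9 19.870; PPIA pH 7 20.440; PPIA pH 9 20.510
ΔCt(pH 7) = 22.330 − 20.440 = 1.890
ΔCt(pH 9) = 19.870 − 20.510 = -0.640
ΔΔCt = -0.640 − 1.890 = -2.530
Fold change = 2^(−(-2.530)) = 2^2.530 = 5.7757

5.776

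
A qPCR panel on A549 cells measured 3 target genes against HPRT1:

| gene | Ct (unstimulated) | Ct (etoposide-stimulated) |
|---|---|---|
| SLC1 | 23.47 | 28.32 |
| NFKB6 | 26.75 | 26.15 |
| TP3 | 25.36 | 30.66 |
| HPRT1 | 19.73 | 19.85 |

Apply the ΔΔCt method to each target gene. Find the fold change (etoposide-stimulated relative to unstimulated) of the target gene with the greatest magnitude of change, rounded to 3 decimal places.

SLC1: ΔΔCt = (28.32−19.85) − (23.47−19.73) = 8.47 − 3.74 = 4.73; fold change = 2^-4.73 = 0.038
NFKB6: ΔΔCt = (26.15−19.85) − (26.75−19.73) = 6.30 − 7.02 = -0.72; fold change = 2^0.72 = 1.647
TP3: ΔΔCt = (30.66−19.85) − (25.36−19.73) = 10.81 − 5.63 = 5.18; fold change = 2^-5.18 = 0.028
TP3 has the largest |ΔΔCt| = 5.18.

0.028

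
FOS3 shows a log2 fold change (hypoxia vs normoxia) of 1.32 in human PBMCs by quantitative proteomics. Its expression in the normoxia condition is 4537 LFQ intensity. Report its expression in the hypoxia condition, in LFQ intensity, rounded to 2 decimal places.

Fold change = 2^(1.32) = 2.4967
hypoxia expression = 4537 × 2.4967 = 11327.35

11327.35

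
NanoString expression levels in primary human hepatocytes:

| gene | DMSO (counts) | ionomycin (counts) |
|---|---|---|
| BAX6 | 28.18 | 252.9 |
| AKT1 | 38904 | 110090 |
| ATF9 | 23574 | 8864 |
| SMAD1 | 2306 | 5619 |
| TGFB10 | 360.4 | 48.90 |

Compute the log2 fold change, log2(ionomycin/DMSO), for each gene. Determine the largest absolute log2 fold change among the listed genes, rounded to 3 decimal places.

log2(252.9/28.18) = 3.166  (BAX6)
log2(110090/38904) = 1.501  (AKT1)
log2(8864/23574) = -1.411  (ATF9)
log2(5619/2306) = 1.285  (SMAD1)
log2(48.90/360.4) = -2.882  (TGFB10)
The largest magnitude belongs to BAX6.

3.166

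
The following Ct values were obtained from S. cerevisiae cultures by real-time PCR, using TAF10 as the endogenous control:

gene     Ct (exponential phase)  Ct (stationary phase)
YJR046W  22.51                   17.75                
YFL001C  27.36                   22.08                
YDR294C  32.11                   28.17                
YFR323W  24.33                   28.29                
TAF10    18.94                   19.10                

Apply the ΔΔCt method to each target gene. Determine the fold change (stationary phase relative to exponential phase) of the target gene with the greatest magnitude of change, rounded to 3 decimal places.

YJR046W: ΔΔCt = (17.75−19.10) − (22.51−18.94) = -1.35 − 3.57 = -4.92; fold change = 2^4.92 = 30.274
YFL001C: ΔΔCt = (22.08−19.10) − (27.36−18.94) = 2.98 − 8.42 = -5.44; fold change = 2^5.44 = 43.411
YDR294C: ΔΔCt = (28.17−19.10) − (32.11−18.94) = 9.07 − 13.17 = -4.10; fold change = 2^4.10 = 17.148
YFR323W: ΔΔCt = (28.29−19.10) − (24.33−18.94) = 9.19 − 5.39 = 3.80; fold change = 2^-3.80 = 0.072
YFL001C has the largest |ΔΔCt| = 5.44.

43.411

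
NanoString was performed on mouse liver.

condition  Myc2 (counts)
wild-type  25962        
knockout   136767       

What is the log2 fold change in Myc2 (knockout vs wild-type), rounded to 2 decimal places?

Fold change = 136767 / 25962 = 5.2680
log2(5.2680) = 2.397

2.40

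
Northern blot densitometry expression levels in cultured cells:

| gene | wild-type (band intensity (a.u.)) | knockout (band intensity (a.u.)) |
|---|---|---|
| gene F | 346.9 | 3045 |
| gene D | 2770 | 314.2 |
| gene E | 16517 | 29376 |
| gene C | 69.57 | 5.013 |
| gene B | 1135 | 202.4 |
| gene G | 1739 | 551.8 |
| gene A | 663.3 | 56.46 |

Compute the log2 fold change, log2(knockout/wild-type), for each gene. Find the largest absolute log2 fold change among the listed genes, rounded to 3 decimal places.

3.795

log2(3045/346.9) = 3.134  (gene F)
log2(314.2/2770) = -3.140  (gene D)
log2(29376/16517) = 0.831  (gene E)
log2(5.013/69.57) = -3.795  (gene C)
log2(202.4/1135) = -2.487  (gene B)
log2(551.8/1739) = -1.656  (gene G)
log2(56.46/663.3) = -3.554  (gene A)
The largest magnitude belongs to gene C.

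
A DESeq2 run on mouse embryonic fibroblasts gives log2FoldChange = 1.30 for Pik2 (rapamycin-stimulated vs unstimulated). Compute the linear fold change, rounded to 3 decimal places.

2.462

Fold change = 2^(1.30) = 2.4623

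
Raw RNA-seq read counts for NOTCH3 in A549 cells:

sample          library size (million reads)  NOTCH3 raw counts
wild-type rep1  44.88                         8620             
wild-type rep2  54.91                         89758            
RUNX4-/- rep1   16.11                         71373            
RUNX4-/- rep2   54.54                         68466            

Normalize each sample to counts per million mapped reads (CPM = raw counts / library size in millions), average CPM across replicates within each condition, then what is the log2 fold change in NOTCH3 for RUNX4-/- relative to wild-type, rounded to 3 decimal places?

CPM(wild-type rep1) = 8620 / 44.88 = 192.0677
CPM(wild-type rep2) = 89758 / 54.91 = 1634.6385
CPM(RUNX4-/- rep1) = 71373 / 16.11 = 4430.3538
CPM(RUNX4-/- rep2) = 68466 / 54.54 = 1255.3355
mean CPM(wild-type) = 913.3531; mean CPM(RUNX4-/-) = 2842.8447
Fold change = 2842.8447 / 913.3531 = 3.11254
log2(3.11254) = 1.6381

1.638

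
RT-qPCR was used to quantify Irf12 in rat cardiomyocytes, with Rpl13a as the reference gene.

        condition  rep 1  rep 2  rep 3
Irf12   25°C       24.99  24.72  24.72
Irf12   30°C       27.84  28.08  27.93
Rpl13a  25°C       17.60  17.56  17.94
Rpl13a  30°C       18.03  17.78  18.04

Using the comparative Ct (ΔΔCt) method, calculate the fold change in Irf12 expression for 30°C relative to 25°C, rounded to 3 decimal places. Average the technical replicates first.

Mean Ct: Irf12 25°C 24.810; Irf12 30°C 27.950; Rpl13a 25°C 17.700; Rpl13a 30°C 17.950
ΔCt(25°C) = 24.810 − 17.700 = 7.110
ΔCt(30°C) = 27.950 − 17.950 = 10.000
ΔΔCt = 10.000 − 7.110 = 2.890
Fold change = 2^(−2.890) = 0.1349

0.135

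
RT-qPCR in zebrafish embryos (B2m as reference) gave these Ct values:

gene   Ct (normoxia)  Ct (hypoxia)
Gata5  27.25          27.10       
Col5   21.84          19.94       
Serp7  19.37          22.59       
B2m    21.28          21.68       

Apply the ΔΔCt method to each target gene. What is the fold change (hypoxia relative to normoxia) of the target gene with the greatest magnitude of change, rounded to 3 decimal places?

0.142

Gata5: ΔΔCt = (27.10−21.68) − (27.25−21.28) = 5.42 − 5.97 = -0.55; fold change = 2^0.55 = 1.464
Col5: ΔΔCt = (19.94−21.68) − (21.84−21.28) = -1.74 − 0.56 = -2.30; fold change = 2^2.30 = 4.925
Serp7: ΔΔCt = (22.59−21.68) − (19.37−21.28) = 0.91 − (-1.91) = 2.82; fold change = 2^-2.82 = 0.142
Serp7 has the largest |ΔΔCt| = 2.82.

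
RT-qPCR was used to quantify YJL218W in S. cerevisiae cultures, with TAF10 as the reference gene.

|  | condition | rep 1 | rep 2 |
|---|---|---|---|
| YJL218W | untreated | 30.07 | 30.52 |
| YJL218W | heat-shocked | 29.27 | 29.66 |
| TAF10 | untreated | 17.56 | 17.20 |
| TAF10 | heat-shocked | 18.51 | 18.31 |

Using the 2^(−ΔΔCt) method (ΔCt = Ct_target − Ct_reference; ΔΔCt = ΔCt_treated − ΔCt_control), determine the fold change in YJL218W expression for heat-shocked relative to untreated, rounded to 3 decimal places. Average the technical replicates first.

Mean Ct: YJL218W untreated 30.295; YJL218W heat-shocked 29.465; TAF10 untreated 17.380; TAF10 heat-shocked 18.410
ΔCt(untreated) = 30.295 − 17.380 = 12.915
ΔCt(heat-shocked) = 29.465 − 18.410 = 11.055
ΔΔCt = 11.055 − 12.915 = -1.860
Fold change = 2^(−(-1.860)) = 2^1.860 = 3.6301

3.630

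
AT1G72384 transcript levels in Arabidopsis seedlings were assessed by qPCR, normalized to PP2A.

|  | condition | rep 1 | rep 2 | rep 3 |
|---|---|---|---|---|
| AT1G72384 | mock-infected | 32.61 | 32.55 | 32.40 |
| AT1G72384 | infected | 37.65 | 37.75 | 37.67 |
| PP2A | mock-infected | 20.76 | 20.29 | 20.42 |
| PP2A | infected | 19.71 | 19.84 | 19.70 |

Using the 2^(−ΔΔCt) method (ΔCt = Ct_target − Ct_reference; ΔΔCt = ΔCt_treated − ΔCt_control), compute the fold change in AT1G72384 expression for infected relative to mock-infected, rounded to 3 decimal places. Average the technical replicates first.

Mean Ct: AT1G72384 mock-infected 32.520; AT1G72384 infected 37.690; PP2A mock-infected 20.490; PP2A infected 19.750
ΔCt(mock-infected) = 32.520 − 20.490 = 12.030
ΔCt(infected) = 37.690 − 19.750 = 17.940
ΔΔCt = 17.940 − 12.030 = 5.910
Fold change = 2^(−5.910) = 0.0166

0.017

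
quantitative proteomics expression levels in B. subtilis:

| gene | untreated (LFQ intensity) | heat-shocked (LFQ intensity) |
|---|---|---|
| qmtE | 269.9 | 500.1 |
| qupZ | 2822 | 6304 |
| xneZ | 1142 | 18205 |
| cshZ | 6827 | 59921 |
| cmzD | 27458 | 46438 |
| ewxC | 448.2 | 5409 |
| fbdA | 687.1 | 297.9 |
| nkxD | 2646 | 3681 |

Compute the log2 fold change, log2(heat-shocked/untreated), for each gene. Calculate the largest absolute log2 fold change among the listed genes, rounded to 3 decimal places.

log2(500.1/269.9) = 0.890  (qmtE)
log2(6304/2822) = 1.160  (qupZ)
log2(18205/1142) = 3.995  (xneZ)
log2(59921/6827) = 3.134  (cshZ)
log2(46438/27458) = 0.758  (cmzD)
log2(5409/448.2) = 3.593  (ewxC)
log2(297.9/687.1) = -1.206  (fbdA)
log2(3681/2646) = 0.476  (nkxD)
The largest magnitude belongs to xneZ.

3.995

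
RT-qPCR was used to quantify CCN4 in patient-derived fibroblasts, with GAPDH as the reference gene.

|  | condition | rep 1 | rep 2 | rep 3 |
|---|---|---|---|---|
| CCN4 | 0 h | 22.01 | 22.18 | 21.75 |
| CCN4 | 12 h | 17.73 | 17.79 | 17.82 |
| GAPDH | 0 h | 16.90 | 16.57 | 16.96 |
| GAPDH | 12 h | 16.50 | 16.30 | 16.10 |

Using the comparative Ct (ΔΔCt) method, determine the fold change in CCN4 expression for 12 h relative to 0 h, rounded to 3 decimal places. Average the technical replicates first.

Mean Ct: CCN4 0 h 21.980; CCN4 12 h 17.780; GAPDH 0 h 16.810; GAPDH 12 h 16.300
ΔCt(0 h) = 21.980 − 16.810 = 5.170
ΔCt(12 h) = 17.780 − 16.300 = 1.480
ΔΔCt = 1.480 − 5.170 = -3.690
Fold change = 2^(−(-3.690)) = 2^3.690 = 12.9063

12.906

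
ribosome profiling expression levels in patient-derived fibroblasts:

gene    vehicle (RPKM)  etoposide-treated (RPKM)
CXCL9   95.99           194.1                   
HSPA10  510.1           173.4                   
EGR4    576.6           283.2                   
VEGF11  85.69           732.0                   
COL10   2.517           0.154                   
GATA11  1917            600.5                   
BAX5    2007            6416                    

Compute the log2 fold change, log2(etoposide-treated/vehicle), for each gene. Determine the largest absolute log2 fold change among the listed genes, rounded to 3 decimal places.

log2(194.1/95.99) = 1.016  (CXCL9)
log2(173.4/510.1) = -1.557  (HSPA10)
log2(283.2/576.6) = -1.026  (EGR4)
log2(732.0/85.69) = 3.095  (VEGF11)
log2(0.154/2.517) = -4.031  (COL10)
log2(600.5/1917) = -1.675  (GATA11)
log2(6416/2007) = 1.677  (BAX5)
The largest magnitude belongs to COL10.

4.031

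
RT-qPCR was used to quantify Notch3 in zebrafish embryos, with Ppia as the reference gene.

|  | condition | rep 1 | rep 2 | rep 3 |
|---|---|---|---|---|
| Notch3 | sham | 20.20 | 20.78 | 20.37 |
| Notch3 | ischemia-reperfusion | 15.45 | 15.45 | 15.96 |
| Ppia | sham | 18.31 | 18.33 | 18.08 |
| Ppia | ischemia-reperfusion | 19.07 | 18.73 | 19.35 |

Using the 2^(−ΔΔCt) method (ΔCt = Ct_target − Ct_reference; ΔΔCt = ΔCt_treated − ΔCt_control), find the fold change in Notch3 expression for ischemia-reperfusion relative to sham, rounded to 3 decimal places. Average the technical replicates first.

49.867

Mean Ct: Notch3 sham 20.450; Notch3 ischemia-reperfusion 15.620; Ppia sham 18.240; Ppia ischemia-reperfusion 19.050
ΔCt(sham) = 20.450 − 18.240 = 2.210
ΔCt(ischemia-reperfusion) = 15.620 − 19.050 = -3.430
ΔΔCt = -3.430 − 2.210 = -5.640
Fold change = 2^(−(-5.640)) = 2^5.640 = 49.8665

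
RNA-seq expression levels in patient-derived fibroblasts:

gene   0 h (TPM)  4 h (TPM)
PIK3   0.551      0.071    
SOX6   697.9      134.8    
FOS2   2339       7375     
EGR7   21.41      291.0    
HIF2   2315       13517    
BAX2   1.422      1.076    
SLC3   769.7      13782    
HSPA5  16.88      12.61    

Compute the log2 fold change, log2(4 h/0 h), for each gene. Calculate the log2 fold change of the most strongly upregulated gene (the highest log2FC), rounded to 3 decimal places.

log2(0.071/0.551) = -2.956  (PIK3)
log2(134.8/697.9) = -2.372  (SOX6)
log2(7375/2339) = 1.657  (FOS2)
log2(291.0/21.41) = 3.765  (EGR7)
log2(13517/2315) = 2.546  (HIF2)
log2(1.076/1.422) = -0.402  (BAX2)
log2(13782/769.7) = 4.162  (SLC3)
log2(12.61/16.88) = -0.421  (HSPA5)
SLC3 is most strongly upregulated.

4.162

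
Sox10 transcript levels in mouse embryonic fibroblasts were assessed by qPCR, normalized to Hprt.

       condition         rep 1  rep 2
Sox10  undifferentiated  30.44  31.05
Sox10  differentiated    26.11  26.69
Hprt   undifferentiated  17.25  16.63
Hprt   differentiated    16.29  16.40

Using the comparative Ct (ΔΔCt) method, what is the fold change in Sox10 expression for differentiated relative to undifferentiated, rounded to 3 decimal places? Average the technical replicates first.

13.454

Mean Ct: Sox10 undifferentiated 30.745; Sox10 differentiated 26.400; Hprt undifferentiated 16.940; Hprt differentiated 16.345
ΔCt(undifferentiated) = 30.745 − 16.940 = 13.805
ΔCt(differentiated) = 26.400 − 16.345 = 10.055
ΔΔCt = 10.055 − 13.805 = -3.750
Fold change = 2^(−(-3.750)) = 2^3.750 = 13.4543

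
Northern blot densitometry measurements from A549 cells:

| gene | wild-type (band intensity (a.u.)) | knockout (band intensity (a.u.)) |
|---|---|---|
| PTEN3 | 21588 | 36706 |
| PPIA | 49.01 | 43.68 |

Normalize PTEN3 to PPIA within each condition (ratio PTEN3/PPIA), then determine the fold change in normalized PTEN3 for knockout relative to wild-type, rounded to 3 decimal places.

PTEN3/PPIA (wild-type) = 21588 / 49.01 = 440.48
PTEN3/PPIA (knockout) = 36706 / 43.68 = 840.34
Fold change = 840.34 / 440.48 = 1.9078

1.908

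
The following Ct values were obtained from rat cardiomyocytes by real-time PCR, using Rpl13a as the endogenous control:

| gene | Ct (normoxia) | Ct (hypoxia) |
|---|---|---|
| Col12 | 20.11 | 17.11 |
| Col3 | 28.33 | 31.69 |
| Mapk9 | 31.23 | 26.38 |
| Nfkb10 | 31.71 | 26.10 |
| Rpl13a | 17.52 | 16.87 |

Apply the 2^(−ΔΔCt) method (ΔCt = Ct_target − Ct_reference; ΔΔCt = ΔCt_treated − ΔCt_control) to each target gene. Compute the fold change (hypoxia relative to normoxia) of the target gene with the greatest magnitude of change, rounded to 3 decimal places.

Col12: ΔΔCt = (17.11−16.87) − (20.11−17.52) = 0.24 − 2.59 = -2.35; fold change = 2^2.35 = 5.098
Col3: ΔΔCt = (31.69−16.87) − (28.33−17.52) = 14.82 − 10.81 = 4.01; fold change = 2^-4.01 = 0.062
Mapk9: ΔΔCt = (26.38−16.87) − (31.23−17.52) = 9.51 − 13.71 = -4.20; fold change = 2^4.20 = 18.379
Nfkb10: ΔΔCt = (26.10−16.87) − (31.71−17.52) = 9.23 − 14.19 = -4.96; fold change = 2^4.96 = 31.125
Nfkb10 has the largest |ΔΔCt| = 4.96.

31.125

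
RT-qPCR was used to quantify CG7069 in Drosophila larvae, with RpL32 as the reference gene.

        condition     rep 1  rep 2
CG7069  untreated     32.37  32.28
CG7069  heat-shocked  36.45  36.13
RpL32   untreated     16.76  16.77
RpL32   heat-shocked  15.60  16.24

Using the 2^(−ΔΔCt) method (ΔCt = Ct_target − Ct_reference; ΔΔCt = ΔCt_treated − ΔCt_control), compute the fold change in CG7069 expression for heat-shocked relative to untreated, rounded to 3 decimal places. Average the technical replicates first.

Mean Ct: CG7069 untreated 32.325; CG7069 heat-shocked 36.290; RpL32 untreated 16.765; RpL32 heat-shocked 15.920
ΔCt(untreated) = 32.325 − 16.765 = 15.560
ΔCt(heat-shocked) = 36.290 − 15.920 = 20.370
ΔΔCt = 20.370 − 15.560 = 4.810
Fold change = 2^(−4.810) = 0.0356

0.036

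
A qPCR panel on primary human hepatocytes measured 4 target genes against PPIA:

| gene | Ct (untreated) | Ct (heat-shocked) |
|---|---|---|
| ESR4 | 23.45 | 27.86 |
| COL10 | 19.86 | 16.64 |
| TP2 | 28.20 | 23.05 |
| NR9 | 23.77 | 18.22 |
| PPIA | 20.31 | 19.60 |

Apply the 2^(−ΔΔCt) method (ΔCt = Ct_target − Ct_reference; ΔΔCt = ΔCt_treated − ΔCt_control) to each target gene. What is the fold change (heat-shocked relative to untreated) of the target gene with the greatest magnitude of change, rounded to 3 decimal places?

ESR4: ΔΔCt = (27.86−19.60) − (23.45−20.31) = 8.26 − 3.14 = 5.12; fold change = 2^-5.12 = 0.029
COL10: ΔΔCt = (16.64−19.60) − (19.86−20.31) = -2.96 − (-0.45) = -2.51; fold change = 2^2.51 = 5.696
TP2: ΔΔCt = (23.05−19.60) − (28.20−20.31) = 3.45 − 7.89 = -4.44; fold change = 2^4.44 = 21.706
NR9: ΔΔCt = (18.22−19.60) − (23.77−20.31) = -1.38 − 3.46 = -4.84; fold change = 2^4.84 = 28.641
ESR4 has the largest |ΔΔCt| = 5.12.

0.029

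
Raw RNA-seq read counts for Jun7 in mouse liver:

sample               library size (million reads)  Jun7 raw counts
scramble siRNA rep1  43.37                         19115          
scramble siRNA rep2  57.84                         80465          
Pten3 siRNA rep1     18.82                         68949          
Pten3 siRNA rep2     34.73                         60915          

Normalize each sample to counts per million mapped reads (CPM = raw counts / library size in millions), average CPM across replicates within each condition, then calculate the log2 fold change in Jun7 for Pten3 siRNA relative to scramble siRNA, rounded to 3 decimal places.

CPM(scramble siRNA rep1) = 19115 / 43.37 = 440.7424
CPM(scramble siRNA rep2) = 80465 / 57.84 = 1391.1653
CPM(Pten3 siRNA rep1) = 68949 / 18.82 = 3663.6026
CPM(Pten3 siRNA rep2) = 60915 / 34.73 = 1753.9591
mean CPM(scramble siRNA) = 915.9539; mean CPM(Pten3 siRNA) = 2708.7808
Fold change = 2708.7808 / 915.9539 = 2.95733
log2(2.95733) = 1.5643

1.564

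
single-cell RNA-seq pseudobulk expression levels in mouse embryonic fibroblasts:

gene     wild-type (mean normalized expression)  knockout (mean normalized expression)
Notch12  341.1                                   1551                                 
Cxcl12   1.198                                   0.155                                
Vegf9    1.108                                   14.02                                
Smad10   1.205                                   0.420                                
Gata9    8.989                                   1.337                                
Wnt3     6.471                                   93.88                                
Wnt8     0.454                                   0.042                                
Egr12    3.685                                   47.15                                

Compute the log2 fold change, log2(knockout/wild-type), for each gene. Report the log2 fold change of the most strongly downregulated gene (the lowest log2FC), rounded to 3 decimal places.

log2(1551/341.1) = 2.185  (Notch12)
log2(0.155/1.198) = -2.950  (Cxcl12)
log2(14.02/1.108) = 3.661  (Vegf9)
log2(0.420/1.205) = -1.521  (Smad10)
log2(1.337/8.989) = -2.749  (Gata9)
log2(93.88/6.471) = 3.859  (Wnt3)
log2(0.042/0.454) = -3.434  (Wnt8)
log2(47.15/3.685) = 3.678  (Egr12)
Wnt8 is most strongly downregulated.

-3.434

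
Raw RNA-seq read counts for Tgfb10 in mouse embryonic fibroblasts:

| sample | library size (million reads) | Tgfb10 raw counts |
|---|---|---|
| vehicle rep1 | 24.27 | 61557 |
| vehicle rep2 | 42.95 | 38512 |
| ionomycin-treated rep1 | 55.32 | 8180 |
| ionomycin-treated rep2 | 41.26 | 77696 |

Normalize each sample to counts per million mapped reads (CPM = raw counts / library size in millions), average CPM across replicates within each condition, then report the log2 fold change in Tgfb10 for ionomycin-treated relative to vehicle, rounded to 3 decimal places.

CPM(vehicle rep1) = 61557 / 24.27 = 2536.3412
CPM(vehicle rep2) = 38512 / 42.95 = 896.6705
CPM(ionomycin-treated rep1) = 8180 / 55.32 = 147.8670
CPM(ionomycin-treated rep2) = 77696 / 41.26 = 1883.0829
mean CPM(vehicle) = 1716.5059; mean CPM(ionomycin-treated) = 1015.4749
Fold change = 1015.4749 / 1716.5059 = 0.59159
log2(0.59159) = -0.7573

-0.757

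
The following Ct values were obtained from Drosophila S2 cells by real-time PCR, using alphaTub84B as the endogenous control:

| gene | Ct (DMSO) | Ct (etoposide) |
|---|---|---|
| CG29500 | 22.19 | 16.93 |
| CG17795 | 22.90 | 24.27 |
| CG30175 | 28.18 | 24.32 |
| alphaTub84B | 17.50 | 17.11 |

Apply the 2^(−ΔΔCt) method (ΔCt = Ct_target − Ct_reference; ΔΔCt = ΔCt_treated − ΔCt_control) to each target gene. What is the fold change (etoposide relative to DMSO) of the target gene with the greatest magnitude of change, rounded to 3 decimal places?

29.243

CG29500: ΔΔCt = (16.93−17.11) − (22.19−17.50) = -0.18 − 4.69 = -4.87; fold change = 2^4.87 = 29.243
CG17795: ΔΔCt = (24.27−17.11) − (22.90−17.50) = 7.16 − 5.40 = 1.76; fold change = 2^-1.76 = 0.295
CG30175: ΔΔCt = (24.32−17.11) − (28.18−17.50) = 7.21 − 10.68 = -3.47; fold change = 2^3.47 = 11.081
CG29500 has the largest |ΔΔCt| = 4.87.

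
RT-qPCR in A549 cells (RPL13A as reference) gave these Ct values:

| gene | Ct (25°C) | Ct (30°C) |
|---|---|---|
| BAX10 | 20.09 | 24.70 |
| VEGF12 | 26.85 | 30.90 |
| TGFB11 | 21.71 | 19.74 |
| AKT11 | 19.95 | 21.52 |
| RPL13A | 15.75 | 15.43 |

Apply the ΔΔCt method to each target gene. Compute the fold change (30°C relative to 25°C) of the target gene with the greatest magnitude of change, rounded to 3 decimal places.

BAX10: ΔΔCt = (24.70−15.43) − (20.09−15.75) = 9.27 − 4.34 = 4.93; fold change = 2^-4.93 = 0.033
VEGF12: ΔΔCt = (30.90−15.43) − (26.85−15.75) = 15.47 − 11.10 = 4.37; fold change = 2^-4.37 = 0.048
TGFB11: ΔΔCt = (19.74−15.43) − (21.71−15.75) = 4.31 − 5.96 = -1.65; fold change = 2^1.65 = 3.138
AKT11: ΔΔCt = (21.52−15.43) − (19.95−15.75) = 6.09 − 4.20 = 1.89; fold change = 2^-1.89 = 0.270
BAX10 has the largest |ΔΔCt| = 4.93.

0.033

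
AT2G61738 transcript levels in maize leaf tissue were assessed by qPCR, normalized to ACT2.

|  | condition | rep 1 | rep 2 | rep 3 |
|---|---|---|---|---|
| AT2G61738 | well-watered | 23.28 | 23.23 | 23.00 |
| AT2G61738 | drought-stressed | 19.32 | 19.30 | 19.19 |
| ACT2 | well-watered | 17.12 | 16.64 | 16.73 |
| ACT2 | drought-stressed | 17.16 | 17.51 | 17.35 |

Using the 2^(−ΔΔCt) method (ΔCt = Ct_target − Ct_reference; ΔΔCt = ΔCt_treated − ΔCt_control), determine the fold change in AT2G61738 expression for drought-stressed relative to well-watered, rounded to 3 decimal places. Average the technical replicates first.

Mean Ct: AT2G61738 well-watered 23.170; AT2G61738 drought-stressed 19.270; ACT2 well-watered 16.830; ACT2 drought-stressed 17.340
ΔCt(well-watered) = 23.170 − 16.830 = 6.340
ΔCt(drought-stressed) = 19.270 − 17.340 = 1.930
ΔΔCt = 1.930 − 6.340 = -4.410
Fold change = 2^(−(-4.410)) = 2^4.410 = 21.2590

21.259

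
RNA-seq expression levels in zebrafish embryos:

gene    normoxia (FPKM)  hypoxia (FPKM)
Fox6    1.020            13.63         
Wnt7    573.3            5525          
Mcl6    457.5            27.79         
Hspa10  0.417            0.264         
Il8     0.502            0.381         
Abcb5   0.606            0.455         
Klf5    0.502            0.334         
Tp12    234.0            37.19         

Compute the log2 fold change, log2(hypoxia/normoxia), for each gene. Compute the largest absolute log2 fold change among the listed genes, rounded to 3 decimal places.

4.041

log2(13.63/1.020) = 3.740  (Fox6)
log2(5525/573.3) = 3.269  (Wnt7)
log2(27.79/457.5) = -4.041  (Mcl6)
log2(0.264/0.417) = -0.660  (Hspa10)
log2(0.381/0.502) = -0.398  (Il8)
log2(0.455/0.606) = -0.413  (Abcb5)
log2(0.334/0.502) = -0.588  (Klf5)
log2(37.19/234.0) = -2.654  (Tp12)
The largest magnitude belongs to Mcl6.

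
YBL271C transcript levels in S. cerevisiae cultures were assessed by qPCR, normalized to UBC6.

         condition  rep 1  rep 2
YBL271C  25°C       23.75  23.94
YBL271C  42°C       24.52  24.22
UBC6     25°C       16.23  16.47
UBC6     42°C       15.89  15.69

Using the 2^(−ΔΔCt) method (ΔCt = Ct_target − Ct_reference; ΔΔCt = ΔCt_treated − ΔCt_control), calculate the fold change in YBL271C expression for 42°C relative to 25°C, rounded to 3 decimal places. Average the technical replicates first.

Mean Ct: YBL271C 25°C 23.845; YBL271C 42°C 24.370; UBC6 25°C 16.350; UBC6 42°C 15.790
ΔCt(25°C) = 23.845 − 16.350 = 7.495
ΔCt(42°C) = 24.370 − 15.790 = 8.580
ΔΔCt = 8.580 − 7.495 = 1.085
Fold change = 2^(−1.085) = 0.4714

0.471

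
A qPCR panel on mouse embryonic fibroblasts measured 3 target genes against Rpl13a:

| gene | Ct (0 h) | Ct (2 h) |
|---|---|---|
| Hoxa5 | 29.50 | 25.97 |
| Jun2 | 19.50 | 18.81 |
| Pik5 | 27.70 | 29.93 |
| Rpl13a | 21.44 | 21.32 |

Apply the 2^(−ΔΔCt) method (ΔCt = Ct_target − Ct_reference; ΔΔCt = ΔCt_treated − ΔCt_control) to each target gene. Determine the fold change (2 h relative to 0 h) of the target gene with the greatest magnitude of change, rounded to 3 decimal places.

Hoxa5: ΔΔCt = (25.97−21.32) − (29.50−21.44) = 4.65 − 8.06 = -3.41; fold change = 2^3.41 = 10.629
Jun2: ΔΔCt = (18.81−21.32) − (19.50−21.44) = -2.51 − (-1.94) = -0.57; fold change = 2^0.57 = 1.485
Pik5: ΔΔCt = (29.93−21.32) − (27.70−21.44) = 8.61 − 6.26 = 2.35; fold change = 2^-2.35 = 0.196
Hoxa5 has the largest |ΔΔCt| = 3.41.

10.629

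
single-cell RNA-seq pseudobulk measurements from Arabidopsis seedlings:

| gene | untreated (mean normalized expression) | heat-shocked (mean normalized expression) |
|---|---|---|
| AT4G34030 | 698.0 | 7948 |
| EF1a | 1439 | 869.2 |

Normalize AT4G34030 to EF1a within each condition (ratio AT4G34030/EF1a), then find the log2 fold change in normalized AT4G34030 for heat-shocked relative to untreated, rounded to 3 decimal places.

AT4G34030/EF1a (untreated) = 698.0 / 1439 = 0.48506
AT4G34030/EF1a (heat-shocked) = 7948 / 869.2 = 9.144
Fold change = 9.144 / 0.48506 = 18.8514
log2(18.8514) = 4.2366

4.237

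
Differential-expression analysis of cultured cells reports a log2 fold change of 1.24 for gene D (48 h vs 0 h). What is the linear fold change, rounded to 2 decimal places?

2.36

Fold change = 2^(1.24) = 2.362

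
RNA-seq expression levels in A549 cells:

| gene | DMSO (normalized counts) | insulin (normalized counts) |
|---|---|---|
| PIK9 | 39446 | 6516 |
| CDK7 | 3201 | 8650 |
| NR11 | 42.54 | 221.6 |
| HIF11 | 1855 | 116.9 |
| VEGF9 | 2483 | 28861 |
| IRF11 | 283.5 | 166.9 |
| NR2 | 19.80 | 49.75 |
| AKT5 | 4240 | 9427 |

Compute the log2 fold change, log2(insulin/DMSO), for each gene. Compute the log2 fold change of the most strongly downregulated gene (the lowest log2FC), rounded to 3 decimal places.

-3.988

log2(6516/39446) = -2.598  (PIK9)
log2(8650/3201) = 1.434  (CDK7)
log2(221.6/42.54) = 2.381  (NR11)
log2(116.9/1855) = -3.988  (HIF11)
log2(28861/2483) = 3.539  (VEGF9)
log2(166.9/283.5) = -0.764  (IRF11)
log2(49.75/19.80) = 1.329  (NR2)
log2(9427/4240) = 1.153  (AKT5)
HIF11 is most strongly downregulated.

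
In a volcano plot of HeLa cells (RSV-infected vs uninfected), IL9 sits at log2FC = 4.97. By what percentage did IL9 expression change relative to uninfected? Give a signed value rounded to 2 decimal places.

Fold change = 2^(4.97) = 31.3414
Percent change = (FC − 1) × 100% = (31.3414 − 1) × 100 = 3034.14%

3034.14%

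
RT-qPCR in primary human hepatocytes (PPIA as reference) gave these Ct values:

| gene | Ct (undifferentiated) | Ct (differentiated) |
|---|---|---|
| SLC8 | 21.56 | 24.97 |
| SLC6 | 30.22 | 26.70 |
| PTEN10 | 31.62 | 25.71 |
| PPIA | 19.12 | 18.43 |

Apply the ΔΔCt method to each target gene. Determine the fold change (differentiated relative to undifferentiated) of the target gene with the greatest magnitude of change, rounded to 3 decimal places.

37.271

SLC8: ΔΔCt = (24.97−18.43) − (21.56−19.12) = 6.54 − 2.44 = 4.10; fold change = 2^-4.10 = 0.058
SLC6: ΔΔCt = (26.70−18.43) − (30.22−19.12) = 8.27 − 11.10 = -2.83; fold change = 2^2.83 = 7.111
PTEN10: ΔΔCt = (25.71−18.43) − (31.62−19.12) = 7.28 − 12.50 = -5.22; fold change = 2^5.22 = 37.271
PTEN10 has the largest |ΔΔCt| = 5.22.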